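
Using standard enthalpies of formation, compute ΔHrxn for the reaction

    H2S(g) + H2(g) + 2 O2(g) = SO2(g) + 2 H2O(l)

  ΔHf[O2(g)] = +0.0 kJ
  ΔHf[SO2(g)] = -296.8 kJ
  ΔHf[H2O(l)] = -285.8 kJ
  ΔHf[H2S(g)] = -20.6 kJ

ΔHrxn = -847.8 kJ

Products: 1·(-296.8) + 2·(-285.8) = -868.4
Reactants: 1·(-20.6) + 1·(+0.0) + 2·(+0.0) = -20.6
ΔHrxn = (-868.4) − (-20.6) = -847.8 kJ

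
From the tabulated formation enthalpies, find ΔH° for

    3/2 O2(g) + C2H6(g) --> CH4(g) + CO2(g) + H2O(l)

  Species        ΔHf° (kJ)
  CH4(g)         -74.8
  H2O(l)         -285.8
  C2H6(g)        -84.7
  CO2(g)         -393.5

ΔH° = -669.4 kJ

ΔH°rxn = Σ nΔHf°(products) − Σ nΔHf°(reactants).
Products: 1·(-74.8) + 1·(-393.5) + 1·(-285.8) = -754.1
Reactants: 3/2·(+0.0) + 1·(-84.7) = -84.7
ΔH° = (-754.1) − (-84.7) = -669.4 kJ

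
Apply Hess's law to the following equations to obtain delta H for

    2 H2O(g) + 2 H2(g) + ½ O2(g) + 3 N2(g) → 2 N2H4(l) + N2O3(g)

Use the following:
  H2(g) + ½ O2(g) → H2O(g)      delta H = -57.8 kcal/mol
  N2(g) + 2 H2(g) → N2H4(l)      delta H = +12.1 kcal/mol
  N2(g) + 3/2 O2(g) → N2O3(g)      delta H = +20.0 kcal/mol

equation 1 reversed and × 2: (-2)·(-57.8) = +115.6 kcal/mol
equation 2 × 2: (2)·(+12.1) = +24.2 kcal/mol
equation 3 as written: +20.0 kcal/mol
delta H = (-2)·(-57.8) + (2)·(+12.1) + (1)·(+20.0) = 159.8 kcal/mol

delta H = 159.8 kcal/mol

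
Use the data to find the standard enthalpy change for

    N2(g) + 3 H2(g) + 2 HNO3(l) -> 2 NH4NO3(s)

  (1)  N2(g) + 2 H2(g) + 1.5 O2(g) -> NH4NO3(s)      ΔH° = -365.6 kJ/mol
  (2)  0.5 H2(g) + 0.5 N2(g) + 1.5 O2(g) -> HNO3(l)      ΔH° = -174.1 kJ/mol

ΔH° = -383.0 kJ/mol

(1) × 2 (scale by 2 for the 2 NH4NO3(s)): (2)·(-365.6) = -731.2 kJ/mol
(2) reversed and × 2 (HNO3(l) must end up as a reactant; scale by 2 for the 2 HNO3(l)): (-2)·(-174.1) = +348.2 kJ/mol
ΔH° = (-731.2) + (+348.2) = -383.0 kJ/mol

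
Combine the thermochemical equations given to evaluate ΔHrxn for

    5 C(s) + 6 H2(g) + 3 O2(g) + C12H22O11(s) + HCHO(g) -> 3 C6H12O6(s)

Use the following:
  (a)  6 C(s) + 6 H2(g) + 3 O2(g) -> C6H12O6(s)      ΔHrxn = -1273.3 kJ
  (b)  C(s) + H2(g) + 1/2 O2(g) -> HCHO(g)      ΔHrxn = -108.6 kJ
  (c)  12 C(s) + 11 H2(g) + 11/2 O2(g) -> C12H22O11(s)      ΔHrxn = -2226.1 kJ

ΔHrxn = -1485.2 kJ

(a) × 3 (×3 to match 3 C6H12O6(s) in the target): (3)·(-1273.3) = -3819.9 kJ
(b) reversed (HCHO(g) must end up as a reactant): +108.6 kJ
(c) reversed (C12H22O11(s) must end up as a reactant): +2226.1 kJ
ΔHrxn = (-3819.9) + (+108.6) + (+2226.1) = -1485.2 kJ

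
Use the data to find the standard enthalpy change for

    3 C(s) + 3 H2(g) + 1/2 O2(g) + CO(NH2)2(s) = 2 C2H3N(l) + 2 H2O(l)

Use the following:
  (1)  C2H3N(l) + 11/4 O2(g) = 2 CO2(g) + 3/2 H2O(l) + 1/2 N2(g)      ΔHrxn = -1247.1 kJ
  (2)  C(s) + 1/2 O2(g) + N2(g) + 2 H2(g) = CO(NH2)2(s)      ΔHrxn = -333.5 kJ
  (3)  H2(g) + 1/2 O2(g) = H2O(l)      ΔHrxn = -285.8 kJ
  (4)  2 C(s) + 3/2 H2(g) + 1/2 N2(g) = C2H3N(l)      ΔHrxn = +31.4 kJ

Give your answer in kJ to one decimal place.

ΔHrxn = -175.3 kJ

(1): not needed (CO2(g) appears nowhere else).
(2) reversed (CO(NH2)2(s) must end up as a reactant): +333.5 kJ
(3) × 2: (2)·(-285.8) = -571.6 kJ
(4) × 2: (2)·(+31.4) = +62.8 kJ
ΔHrxn = (+333.5) + (-571.6) + (+62.8) = -175.3 kJ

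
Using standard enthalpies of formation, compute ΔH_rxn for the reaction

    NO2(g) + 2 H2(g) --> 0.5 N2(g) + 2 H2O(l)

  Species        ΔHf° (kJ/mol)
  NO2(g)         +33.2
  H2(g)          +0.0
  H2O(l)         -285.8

Products: 1/2·(+0.0) + 2·(-285.8) = -571.6
Reactants: 1·(+33.2) + 2·(+0.0) = +33.2
ΔH_rxn = (-571.6) − (+33.2) = -604.8 kJ/mol

ΔH_rxn = -604.8 kJ/mol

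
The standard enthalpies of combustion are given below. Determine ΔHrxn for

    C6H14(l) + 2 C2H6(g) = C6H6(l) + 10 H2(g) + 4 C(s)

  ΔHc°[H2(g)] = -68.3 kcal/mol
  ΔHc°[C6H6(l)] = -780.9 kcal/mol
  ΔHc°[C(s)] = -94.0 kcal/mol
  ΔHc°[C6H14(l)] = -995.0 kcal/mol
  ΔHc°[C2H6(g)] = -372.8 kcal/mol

With combustion enthalpies, reactants minus products:
= [1·(-995.0) + 2·(-372.8)] − [1·(-780.9) + 10·(-68.3) + 4·(-94.0)]
= 99.3 kcal/mol

ΔHrxn = 99.3 kcal/mol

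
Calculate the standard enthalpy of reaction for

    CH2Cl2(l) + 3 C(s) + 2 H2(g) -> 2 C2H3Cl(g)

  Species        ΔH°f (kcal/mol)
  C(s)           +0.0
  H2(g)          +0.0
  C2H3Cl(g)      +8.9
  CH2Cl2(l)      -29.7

ΔH°rxn = 47.5 kcal/mol

Products: 2·(+8.9) = +17.8
Reactants: 1·(-29.7) + 3·(+0.0) + 2·(+0.0) = -29.7
ΔH°rxn = (+17.8) − (-29.7) = 47.5 kcal/mol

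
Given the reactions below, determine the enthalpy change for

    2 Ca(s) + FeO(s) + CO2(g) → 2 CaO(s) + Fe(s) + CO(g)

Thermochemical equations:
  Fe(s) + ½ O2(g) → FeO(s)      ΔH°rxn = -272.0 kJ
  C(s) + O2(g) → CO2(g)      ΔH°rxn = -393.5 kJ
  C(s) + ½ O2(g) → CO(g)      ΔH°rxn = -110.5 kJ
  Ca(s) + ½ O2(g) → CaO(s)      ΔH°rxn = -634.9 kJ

ΔH°rxn = -714.8 kJ

equation 1 reversed: +272.0 kJ
equation 2 reversed: +393.5 kJ
equation 3 as written: -110.5 kJ
equation 4 × 2: (2)·(-634.9) = -1269.8 kJ
ΔH°rxn = (-1)·(-272.0) + (-1)·(-393.5) + (1)·(-110.5) + (2)·(-634.9) = -714.8 kJ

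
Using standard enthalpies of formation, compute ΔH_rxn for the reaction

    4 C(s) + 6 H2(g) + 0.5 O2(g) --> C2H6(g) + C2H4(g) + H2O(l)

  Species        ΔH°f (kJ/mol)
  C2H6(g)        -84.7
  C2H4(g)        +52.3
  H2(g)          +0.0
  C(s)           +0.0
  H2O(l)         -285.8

Products: 1·(-84.7) + 1·(+52.3) + 1·(-285.8) = -318.2
Reactants: 4·(+0.0) + 6·(+0.0) + 1/2·(+0.0) = +0.0
ΔH_rxn = (-318.2) − (+0.0) = -318.2 kJ/mol

ΔH_rxn = -318.2 kJ/mol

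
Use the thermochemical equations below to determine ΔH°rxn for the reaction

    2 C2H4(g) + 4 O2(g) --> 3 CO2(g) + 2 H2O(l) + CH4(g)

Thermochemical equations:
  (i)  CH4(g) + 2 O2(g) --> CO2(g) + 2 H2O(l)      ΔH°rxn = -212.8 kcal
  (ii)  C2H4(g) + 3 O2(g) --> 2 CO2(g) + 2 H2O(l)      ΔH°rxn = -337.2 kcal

(i) reversed (CH4(g) must end up as a product): +212.8 kcal
(ii) × 2 (×2 to match 2 C2H4(g) in the target): (2)·(-337.2) = -674.4 kcal
By Hess's law, ΔH°rxn = (-1)·(-212.8) + (2)·(-337.2) = -461.6 kcal

ΔH°rxn = -461.6 kcal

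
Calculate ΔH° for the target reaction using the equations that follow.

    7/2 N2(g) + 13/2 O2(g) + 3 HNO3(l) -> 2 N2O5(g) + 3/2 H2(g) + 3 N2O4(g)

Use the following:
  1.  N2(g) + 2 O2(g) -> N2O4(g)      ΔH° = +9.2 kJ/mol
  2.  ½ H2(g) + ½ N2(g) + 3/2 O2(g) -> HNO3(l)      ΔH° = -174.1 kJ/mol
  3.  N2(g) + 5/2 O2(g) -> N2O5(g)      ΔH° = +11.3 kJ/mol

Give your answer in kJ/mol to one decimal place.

ΔH° = 572.5 kJ/mol

eq. 1 × 3: (3)·(+9.2) = +27.6 kJ/mol
eq. 2 reversed and × 3: (-3)·(-174.1) = +522.3 kJ/mol
eq. 3 × 2: (2)·(+11.3) = +22.6 kJ/mol
Combining the equations, ΔH° = (+27.6) + (+522.3) + (+22.6) = 572.5 kJ/mol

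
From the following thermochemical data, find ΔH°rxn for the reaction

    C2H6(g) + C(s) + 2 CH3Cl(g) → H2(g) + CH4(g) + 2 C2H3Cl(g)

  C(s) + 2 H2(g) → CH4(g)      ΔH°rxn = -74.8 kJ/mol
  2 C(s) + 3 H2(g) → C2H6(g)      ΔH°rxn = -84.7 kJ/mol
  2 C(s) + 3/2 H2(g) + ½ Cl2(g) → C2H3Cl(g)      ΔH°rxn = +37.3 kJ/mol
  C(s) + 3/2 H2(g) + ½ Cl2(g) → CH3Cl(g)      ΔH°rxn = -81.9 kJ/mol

ΔH°rxn = 248.3 kJ/mol

equation 1 as written (CH4(g) already on the product side): -74.8 kJ/mol
equation 2 reversed (C2H6(g) must end up as a reactant): +84.7 kJ/mol
equation 3 × 2 (scale by 2 for the 2 C2H3Cl(g)): (2)·(+37.3) = +74.6 kJ/mol
equation 4 reversed and × 2 (CH3Cl(g) must end up as a reactant; scale by 2 for the 2 CH3Cl(g)): (-2)·(-81.9) = +163.8 kJ/mol
ΔH°rxn = (1)·(-74.8) + (-1)·(-84.7) + (2)·(+37.3) + (-2)·(-81.9) = 248.3 kJ/mol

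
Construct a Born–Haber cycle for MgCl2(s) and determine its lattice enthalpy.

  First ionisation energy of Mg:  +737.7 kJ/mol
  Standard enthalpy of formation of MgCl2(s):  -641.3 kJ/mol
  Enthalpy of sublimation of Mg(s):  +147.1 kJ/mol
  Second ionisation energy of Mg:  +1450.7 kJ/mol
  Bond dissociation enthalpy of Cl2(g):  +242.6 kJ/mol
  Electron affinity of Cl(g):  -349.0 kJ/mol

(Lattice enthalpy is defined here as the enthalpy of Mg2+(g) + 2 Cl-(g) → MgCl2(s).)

U = -2521.4 kJ/mol

ΔHf° = 1·ΔHsub + 1·(ΣIE) + 1·D(Cl2) + 2·EA + U
-641.3 = 1·(+147.1) + 1·(+2188.4) + 1·(+242.6) + 2·(-349.0) + U
U = -641.3 − (+1880.1) = -2521.4 kJ/mol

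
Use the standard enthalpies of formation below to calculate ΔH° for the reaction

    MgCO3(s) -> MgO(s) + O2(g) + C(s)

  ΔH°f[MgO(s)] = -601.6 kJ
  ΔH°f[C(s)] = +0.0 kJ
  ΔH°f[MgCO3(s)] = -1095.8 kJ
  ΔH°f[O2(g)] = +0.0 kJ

ΔH° = 494.2 kJ

Products: 1·(-601.6) + 1·(+0.0) + 1·(+0.0) = -601.6
Reactants: 1·(-1095.8) = -1095.8
ΔH° = (-601.6) − (-1095.8) = 494.2 kJ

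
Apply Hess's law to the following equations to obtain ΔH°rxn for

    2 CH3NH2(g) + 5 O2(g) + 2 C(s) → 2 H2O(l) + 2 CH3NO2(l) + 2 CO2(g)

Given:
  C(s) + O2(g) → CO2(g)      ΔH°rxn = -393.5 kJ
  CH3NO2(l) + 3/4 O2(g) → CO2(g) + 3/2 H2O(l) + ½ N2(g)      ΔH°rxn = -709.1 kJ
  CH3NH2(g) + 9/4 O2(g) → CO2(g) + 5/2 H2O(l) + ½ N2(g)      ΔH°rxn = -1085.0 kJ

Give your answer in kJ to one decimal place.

equation 1 × 2 (scale by 2 for the 2 C(s)): (2)·(-393.5) = -787.0 kJ
equation 2 reversed and × 2 (CH3NO2(l) must end up as a product; ×2 to match 2 CH3NO2(l) in the target): (-2)·(-709.1) = +1418.2 kJ
equation 3 × 2 (×2 to match 2 CH3NH2(g) in the target): (2)·(-1085.0) = -2170.0 kJ
Combining the equations, ΔH°rxn = (-787.0) + (+1418.2) + (-2170.0) = -1538.8 kJ

ΔH°rxn = -1538.8 kJ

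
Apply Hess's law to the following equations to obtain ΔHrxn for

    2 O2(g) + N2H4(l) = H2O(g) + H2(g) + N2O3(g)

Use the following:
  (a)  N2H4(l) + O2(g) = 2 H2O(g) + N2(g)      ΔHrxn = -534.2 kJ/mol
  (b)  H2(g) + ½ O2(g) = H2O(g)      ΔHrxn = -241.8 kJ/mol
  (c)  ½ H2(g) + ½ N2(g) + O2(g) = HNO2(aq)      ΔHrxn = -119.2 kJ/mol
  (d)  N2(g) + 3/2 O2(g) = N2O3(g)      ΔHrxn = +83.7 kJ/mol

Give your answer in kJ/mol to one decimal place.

ΔHrxn = -208.7 kJ/mol

(a) as written (N2H4(l) already on the reactant side): -534.2 kJ/mol
(b) reversed: +241.8 kJ/mol
(c): not needed (HNO2(aq) appears nowhere else).
(d) as written (N2O3(g) already on the product side): +83.7 kJ/mol
Combining the equations, ΔHrxn = (-534.2) + (+241.8) + (+83.7) = -208.7 kJ/mol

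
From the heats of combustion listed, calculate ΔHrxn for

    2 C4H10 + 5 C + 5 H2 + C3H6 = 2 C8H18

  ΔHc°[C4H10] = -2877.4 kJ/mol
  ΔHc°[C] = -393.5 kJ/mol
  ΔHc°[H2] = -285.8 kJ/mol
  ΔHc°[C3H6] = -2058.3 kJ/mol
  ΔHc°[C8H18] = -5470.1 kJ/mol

ΔHrxn = -269.4 kJ/mol

With combustion enthalpies, reactants minus products:
= [2·(-2877.4) + 5·(-393.5) + 5·(-285.8) + 1·(-2058.3)] − [2·(-5470.1)]
= -269.4 kJ/mol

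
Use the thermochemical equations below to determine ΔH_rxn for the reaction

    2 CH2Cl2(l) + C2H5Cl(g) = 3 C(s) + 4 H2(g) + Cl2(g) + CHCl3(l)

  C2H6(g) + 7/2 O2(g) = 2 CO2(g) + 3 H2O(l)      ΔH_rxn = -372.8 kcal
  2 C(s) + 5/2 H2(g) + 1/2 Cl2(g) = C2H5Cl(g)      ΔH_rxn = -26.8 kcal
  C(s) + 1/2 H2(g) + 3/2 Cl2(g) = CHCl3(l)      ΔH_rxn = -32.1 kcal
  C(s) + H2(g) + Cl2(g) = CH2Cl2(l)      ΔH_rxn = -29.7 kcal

equation 1: not needed (C2H6(g) appears nowhere else).
equation 2 reversed (C2H5Cl(g) must end up as a reactant): +26.8 kcal
equation 3 as written (CHCl3(l) already on the product side): -32.1 kcal
equation 4 reversed and × 2 (reverse to put CH2Cl2(l) on the reactant side; scale by 2 for the 2 CH2Cl2(l)): (-2)·(-29.7) = +59.4 kcal
Since enthalpy is a state function, ΔH_rxn = (-1)·(-26.8) + (1)·(-32.1) + (-2)·(-29.7) = 54.1 kcal

ΔH_rxn = 54.1 kcal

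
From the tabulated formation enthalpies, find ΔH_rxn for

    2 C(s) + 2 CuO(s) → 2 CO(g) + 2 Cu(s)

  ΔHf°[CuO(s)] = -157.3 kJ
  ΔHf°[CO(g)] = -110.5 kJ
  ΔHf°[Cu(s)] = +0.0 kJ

ΔH_rxn = 93.6 kJ

ΔH°rxn = Σ nΔHf°(products) − Σ nΔHf°(reactants).
Products: 2·(-110.5) + 2·(+0.0) = -221.0
Reactants: 2·(+0.0) + 2·(-157.3) = -314.6
ΔH_rxn = (-221.0) − (-314.6) = 93.6 kJ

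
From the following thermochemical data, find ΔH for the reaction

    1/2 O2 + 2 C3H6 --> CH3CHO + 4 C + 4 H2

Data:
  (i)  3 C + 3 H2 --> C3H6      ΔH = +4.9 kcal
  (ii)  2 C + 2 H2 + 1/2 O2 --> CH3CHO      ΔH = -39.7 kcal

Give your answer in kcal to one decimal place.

(i) reversed and × 2 (C3H6 must end up as a reactant; scale by 2 for the 2 C3H6): (-2)·(+4.9) = -9.8 kcal
(ii) as written (CH3CHO already on the product side): -39.7 kcal
Combining the equations, ΔH = (-9.8) + (-39.7) = -49.5 kcal

ΔH = -49.5 kcal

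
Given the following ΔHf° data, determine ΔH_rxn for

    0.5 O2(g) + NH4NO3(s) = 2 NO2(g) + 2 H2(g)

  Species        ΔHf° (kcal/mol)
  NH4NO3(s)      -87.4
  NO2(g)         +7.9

Products: 2·(+7.9) + 2·(+0.0) = +15.8
Reactants: 1/2·(+0.0) + 1·(-87.4) = -87.4
ΔH_rxn = (+15.8) − (-87.4) = 103.2 kcal/mol

ΔH_rxn = 103.2 kcal/mol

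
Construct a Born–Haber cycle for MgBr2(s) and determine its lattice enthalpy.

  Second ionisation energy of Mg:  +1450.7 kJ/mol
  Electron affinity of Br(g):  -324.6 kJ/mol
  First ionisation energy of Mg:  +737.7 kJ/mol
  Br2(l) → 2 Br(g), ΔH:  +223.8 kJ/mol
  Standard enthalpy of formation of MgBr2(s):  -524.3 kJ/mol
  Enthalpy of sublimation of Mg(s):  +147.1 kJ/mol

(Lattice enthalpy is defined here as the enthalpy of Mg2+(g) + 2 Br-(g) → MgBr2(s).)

ΔHf° = 1·ΔHsub + 1·(ΣIE) + 1·D(Br2) + 2·EA + U
-524.3 = 1·(+147.1) + 1·(+2188.4) + 1·(+223.8) + 2·(-324.6) + U
U = -524.3 − (+1910.1) = -2434.4 kJ/mol

U = -2434.4 kJ/mol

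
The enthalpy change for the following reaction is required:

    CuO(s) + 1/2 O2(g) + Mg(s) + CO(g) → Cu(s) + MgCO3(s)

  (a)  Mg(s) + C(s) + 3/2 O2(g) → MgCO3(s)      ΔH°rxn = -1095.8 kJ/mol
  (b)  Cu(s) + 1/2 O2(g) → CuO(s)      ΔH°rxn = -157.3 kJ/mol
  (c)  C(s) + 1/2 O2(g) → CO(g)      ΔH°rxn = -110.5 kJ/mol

ΔH°rxn = -828.0 kJ/mol

(a) as written: -1095.8 kJ/mol
(b) reversed: +157.3 kJ/mol
(c) reversed: +110.5 kJ/mol
Since enthalpy is a state function, ΔH°rxn = (1)·(-1095.8) + (-1)·(-157.3) + (-1)·(-110.5) = -828.0 kJ/mol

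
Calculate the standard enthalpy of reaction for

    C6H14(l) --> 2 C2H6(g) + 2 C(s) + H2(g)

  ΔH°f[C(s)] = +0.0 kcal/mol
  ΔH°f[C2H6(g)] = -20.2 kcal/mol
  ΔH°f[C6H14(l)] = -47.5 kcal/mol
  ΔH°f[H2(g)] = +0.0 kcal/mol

Products: 2·(-20.2) + 2·(+0.0) + 1·(+0.0) = -40.4
Reactants: 1·(-47.5) = -47.5
ΔH°rxn = (-40.4) − (-47.5) = 7.1 kcal/mol

ΔH°rxn = 7.1 kcal/mol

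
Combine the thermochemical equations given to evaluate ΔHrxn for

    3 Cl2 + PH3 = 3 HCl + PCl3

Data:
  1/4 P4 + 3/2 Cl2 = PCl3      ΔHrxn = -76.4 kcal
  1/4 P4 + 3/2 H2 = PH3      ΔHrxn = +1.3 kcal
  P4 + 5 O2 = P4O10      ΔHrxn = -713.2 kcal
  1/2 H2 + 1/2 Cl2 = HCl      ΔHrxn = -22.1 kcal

equation 1 as written: -76.4 kcal
equation 2 reversed: -1.3 kcal
equation 3: not needed.
equation 4 × 3: (3)·(-22.1) = -66.3 kcal
ΔHrxn = (1)·(-76.4) + (-1)·(+1.3) + (3)·(-22.1) = -144.0 kcal

ΔHrxn = -144.0 kcal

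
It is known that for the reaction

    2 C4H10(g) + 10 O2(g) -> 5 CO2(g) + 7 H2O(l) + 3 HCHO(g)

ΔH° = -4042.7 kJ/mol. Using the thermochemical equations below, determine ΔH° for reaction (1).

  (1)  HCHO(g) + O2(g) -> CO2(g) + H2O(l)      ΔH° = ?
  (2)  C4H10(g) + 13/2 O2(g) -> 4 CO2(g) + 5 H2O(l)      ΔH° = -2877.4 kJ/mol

(1) reversed and × 3: contributes −3·x
(2) × 2: (2)·(-2877.4) = -5754.8 kJ/mol
-4042.7 = (-5754.8) − 3·x
x = (-4042.7 − (-5754.8)) / (-3) = -570.7 kJ/mol

ΔH° = -570.7 kJ/mol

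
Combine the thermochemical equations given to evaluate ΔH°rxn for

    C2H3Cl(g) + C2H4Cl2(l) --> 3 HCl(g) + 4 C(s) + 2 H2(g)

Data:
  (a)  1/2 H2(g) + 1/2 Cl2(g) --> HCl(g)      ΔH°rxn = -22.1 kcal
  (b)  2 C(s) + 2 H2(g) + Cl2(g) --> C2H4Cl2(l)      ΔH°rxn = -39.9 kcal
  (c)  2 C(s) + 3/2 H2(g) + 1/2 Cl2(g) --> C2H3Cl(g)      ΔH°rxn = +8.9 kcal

ΔH°rxn = -35.3 kcal

(a) × 3: (3)·(-22.1) = -66.3 kcal
(b) reversed: +39.9 kcal
(c) reversed: -8.9 kcal
ΔH°rxn = (-66.3) + (+39.9) + (-8.9) = -35.3 kcal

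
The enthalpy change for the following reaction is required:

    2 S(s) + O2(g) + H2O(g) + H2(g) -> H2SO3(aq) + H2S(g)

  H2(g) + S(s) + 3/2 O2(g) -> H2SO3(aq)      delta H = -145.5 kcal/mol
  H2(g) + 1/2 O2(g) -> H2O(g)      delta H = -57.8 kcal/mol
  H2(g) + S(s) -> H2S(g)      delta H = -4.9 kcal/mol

delta H = -92.6 kcal/mol

equation 1 as written: -145.5 kcal/mol
equation 2 reversed: +57.8 kcal/mol
equation 3 as written: -4.9 kcal/mol
delta H = (1)·(-145.5) + (-1)·(-57.8) + (1)·(-4.9) = -92.6 kcal/mol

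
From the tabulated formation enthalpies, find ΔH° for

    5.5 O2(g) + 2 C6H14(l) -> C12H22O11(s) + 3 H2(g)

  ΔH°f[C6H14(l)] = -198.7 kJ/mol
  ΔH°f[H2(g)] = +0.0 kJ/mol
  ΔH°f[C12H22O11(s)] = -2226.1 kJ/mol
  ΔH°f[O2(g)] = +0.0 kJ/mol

Products: 1·(-2226.1) + 3·(+0.0) = -2226.1
Reactants: 11/2·(+0.0) + 2·(-198.7) = -397.4
ΔH° = (-2226.1) − (-397.4) = -1828.7 kJ/mol

ΔH° = -1828.7 kJ/mol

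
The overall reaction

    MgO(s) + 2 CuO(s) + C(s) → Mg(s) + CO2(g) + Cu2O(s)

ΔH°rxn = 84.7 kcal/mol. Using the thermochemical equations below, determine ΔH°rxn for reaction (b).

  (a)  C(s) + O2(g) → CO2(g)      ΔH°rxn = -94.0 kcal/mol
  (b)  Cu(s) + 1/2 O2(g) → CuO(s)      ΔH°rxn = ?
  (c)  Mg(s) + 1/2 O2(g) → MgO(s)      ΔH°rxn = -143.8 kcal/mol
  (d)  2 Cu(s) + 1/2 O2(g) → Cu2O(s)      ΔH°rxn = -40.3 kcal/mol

ΔH°rxn = -37.6 kcal/mol

(a) as written: -94.0 kcal/mol
(b) reversed and × 2: contributes −2·x
(c) reversed: +143.8 kcal/mol
(d) as written: -40.3 kcal/mol
+84.7 = (-94.0) + (+143.8) + (-40.3) − 2·x
x = (+84.7 − (+9.5)) / (-2) = -37.6 kcal/mol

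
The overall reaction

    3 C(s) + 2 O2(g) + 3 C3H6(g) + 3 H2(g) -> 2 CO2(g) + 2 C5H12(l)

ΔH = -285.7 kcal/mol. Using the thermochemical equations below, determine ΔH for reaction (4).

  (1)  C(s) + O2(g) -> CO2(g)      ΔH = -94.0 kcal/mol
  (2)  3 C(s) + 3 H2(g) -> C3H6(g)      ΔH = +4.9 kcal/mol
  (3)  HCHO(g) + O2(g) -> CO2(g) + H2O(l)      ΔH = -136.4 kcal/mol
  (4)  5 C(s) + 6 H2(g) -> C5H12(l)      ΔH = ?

ΔH = -41.5 kcal/mol

(1) × 2: (2)·(-94.0) = -188.0 kcal/mol
(2) reversed and × 3: (-3)·(+4.9) = -14.7 kcal/mol
(3): not needed.
(4) × 2: contributes 2·x
-285.7 = (-188.0) + (-14.7) + 2·x
x = (-285.7 − (-202.7)) / (2) = -41.5 kcal/mol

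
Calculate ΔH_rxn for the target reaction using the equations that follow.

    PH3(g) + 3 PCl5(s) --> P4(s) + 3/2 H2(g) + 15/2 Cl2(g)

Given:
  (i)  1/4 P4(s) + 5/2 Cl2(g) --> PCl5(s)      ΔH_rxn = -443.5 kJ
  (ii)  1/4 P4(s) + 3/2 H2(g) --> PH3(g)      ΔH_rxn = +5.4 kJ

ΔH_rxn = 1325.1 kJ

(i) reversed and × 3: (-3)·(-443.5) = +1330.5 kJ
(ii) reversed: -5.4 kJ
ΔH_rxn = (+1330.5) + (-5.4) = 1325.1 kJ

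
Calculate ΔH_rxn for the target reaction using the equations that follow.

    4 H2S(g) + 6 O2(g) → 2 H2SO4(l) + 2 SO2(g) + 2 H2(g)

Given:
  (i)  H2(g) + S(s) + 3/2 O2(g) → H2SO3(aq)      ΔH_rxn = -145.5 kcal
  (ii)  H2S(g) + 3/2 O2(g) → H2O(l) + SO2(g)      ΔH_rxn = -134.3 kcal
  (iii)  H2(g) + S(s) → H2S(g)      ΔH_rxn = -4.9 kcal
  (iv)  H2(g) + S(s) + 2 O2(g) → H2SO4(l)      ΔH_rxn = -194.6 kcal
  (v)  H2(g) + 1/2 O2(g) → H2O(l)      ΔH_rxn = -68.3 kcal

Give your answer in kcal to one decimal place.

(i): not needed.
(ii) × 2: (2)·(-134.3) = -268.6 kcal
(iii) reversed and × 2: (-2)·(-4.9) = +9.8 kcal
(iv) × 2: (2)·(-194.6) = -389.2 kcal
(v) reversed and × 2: (-2)·(-68.3) = +136.6 kcal
Summing the manipulated equations, ΔH_rxn = (-268.6) + (+9.8) + (-389.2) + (+136.6) = -511.4 kcal

ΔH_rxn = -511.4 kcal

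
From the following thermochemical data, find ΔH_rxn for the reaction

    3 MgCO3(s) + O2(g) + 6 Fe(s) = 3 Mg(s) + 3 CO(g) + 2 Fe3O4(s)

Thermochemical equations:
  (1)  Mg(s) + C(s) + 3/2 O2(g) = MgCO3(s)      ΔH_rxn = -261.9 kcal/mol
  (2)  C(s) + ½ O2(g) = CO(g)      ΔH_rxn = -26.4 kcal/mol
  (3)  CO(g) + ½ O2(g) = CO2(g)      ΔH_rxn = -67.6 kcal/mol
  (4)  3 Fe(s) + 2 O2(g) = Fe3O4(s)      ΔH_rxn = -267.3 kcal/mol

(1) reversed and × 3: (-3)·(-261.9) = +785.7 kcal/mol
(2) × 3: (3)·(-26.4) = -79.2 kcal/mol
(3): not needed.
(4) × 2: (2)·(-267.3) = -534.6 kcal/mol
ΔH_rxn = (-3)·(-261.9) + (3)·(-26.4) + (2)·(-267.3) = 171.9 kcal/mol

ΔH_rxn = 171.9 kcal/mol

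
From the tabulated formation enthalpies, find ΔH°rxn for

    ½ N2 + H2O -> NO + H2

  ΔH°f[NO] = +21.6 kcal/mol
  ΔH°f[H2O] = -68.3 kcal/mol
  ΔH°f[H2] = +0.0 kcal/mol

ΔH°rxn = Σ nΔHf°(products) − Σ nΔHf°(reactants).
Products: 1·(+21.6) + 1·(+0.0) = +21.6
Reactants: 1/2·(+0.0) + 1·(-68.3) = -68.3
ΔH°rxn = (+21.6) − (-68.3) = 89.9 kcal/mol

ΔH°rxn = 89.9 kcal/mol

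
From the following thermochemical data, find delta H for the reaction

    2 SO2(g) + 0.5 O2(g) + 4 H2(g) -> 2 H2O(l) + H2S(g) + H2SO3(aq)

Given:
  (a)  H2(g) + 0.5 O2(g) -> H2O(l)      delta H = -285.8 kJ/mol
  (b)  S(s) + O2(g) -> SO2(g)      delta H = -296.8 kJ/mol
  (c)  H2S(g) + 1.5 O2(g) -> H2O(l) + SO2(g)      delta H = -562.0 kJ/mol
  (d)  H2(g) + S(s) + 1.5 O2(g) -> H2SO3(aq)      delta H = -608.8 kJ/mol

(a) × 3: (3)·(-285.8) = -857.4 kJ/mol
(b) reversed: +296.8 kJ/mol
(c) reversed (H2S(g) must end up as a product): +562.0 kJ/mol
(d) as written (H2SO3(aq) already on the product side): -608.8 kJ/mol
delta H = (-857.4) + (+296.8) + (+562.0) + (-608.8) = -607.4 kJ/mol

delta H = -607.4 kJ/mol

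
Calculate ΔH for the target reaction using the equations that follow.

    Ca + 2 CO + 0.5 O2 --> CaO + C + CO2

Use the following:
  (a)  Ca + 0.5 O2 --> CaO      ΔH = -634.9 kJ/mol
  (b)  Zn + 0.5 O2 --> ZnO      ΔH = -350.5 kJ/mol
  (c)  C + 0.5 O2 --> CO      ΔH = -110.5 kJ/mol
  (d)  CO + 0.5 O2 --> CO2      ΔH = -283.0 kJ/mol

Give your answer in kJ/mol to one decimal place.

(a) as written: -634.9 kJ/mol
(b): not needed.
(c) reversed: +110.5 kJ/mol
(d) as written: -283.0 kJ/mol
ΔH = (-634.9) + (+110.5) + (-283.0) = -807.4 kJ/mol

ΔH = -807.4 kJ/mol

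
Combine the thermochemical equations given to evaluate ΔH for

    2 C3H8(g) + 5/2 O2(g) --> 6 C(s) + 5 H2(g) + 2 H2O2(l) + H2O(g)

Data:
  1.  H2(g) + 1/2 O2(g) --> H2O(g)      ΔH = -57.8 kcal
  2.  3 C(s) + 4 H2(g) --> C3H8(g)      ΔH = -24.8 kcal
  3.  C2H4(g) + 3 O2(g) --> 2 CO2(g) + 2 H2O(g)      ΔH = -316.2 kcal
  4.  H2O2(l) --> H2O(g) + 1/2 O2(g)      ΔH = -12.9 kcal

eq. 1 × 3: (3)·(-57.8) = -173.4 kcal
eq. 2 reversed and × 2 (reverse to put C3H8(g) on the reactant side; ×2 to match 2 C3H8(g) in the target): (-2)·(-24.8) = +49.6 kcal
eq. 3: not needed (CO2(g) appears nowhere else).
eq. 4 reversed and × 2 (reverse to put H2O2(l) on the product side; ×2 to match 2 H2O2(l) in the target): (-2)·(-12.9) = +25.8 kcal
Combining the equations, ΔH = (3)·(-57.8) + (-2)·(-24.8) + (-2)·(-12.9) = -98.0 kcal

ΔH = -98.0 kcal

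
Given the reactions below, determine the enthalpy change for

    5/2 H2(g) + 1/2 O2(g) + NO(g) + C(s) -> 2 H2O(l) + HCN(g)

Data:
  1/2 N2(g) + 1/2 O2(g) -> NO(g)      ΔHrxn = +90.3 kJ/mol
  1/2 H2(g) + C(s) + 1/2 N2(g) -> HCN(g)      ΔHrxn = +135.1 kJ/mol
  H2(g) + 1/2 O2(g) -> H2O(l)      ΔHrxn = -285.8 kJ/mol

ΔHrxn = -526.8 kJ/mol

equation 1 reversed (NO(g) must end up as a reactant): -90.3 kJ/mol
equation 2 as written (HCN(g) already on the product side): +135.1 kJ/mol
equation 3 × 2 (×2 to match 2 H2O(l) in the target): (2)·(-285.8) = -571.6 kJ/mol
ΔHrxn = (-90.3) + (+135.1) + (-571.6) = -526.8 kJ/mol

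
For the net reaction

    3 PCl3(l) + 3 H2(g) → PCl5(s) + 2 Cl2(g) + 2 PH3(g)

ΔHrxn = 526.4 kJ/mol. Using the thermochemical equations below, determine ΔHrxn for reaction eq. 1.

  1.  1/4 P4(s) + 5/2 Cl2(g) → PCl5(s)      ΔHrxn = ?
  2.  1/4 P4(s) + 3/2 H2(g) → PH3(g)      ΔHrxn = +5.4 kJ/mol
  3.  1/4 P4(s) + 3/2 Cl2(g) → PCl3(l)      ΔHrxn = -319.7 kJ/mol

ΔHrxn = -443.5 kJ/mol

eq. 1 as written (PCl5(s) already on the product side): contributes x
eq. 2 × 2 (×2 to match 2 PH3(g) in the target): (2)·(+5.4) = +10.8 kJ/mol
eq. 3 reversed and × 3 (reverse to put PCl3(l) on the reactant side; scale by 3 for the 3 PCl3(l)): (-3)·(-319.7) = +959.1 kJ/mol
+526.4 = (+10.8) + (+959.1) + x
x = (+526.4 − (+969.9)) / (1) = -443.5 kJ/mol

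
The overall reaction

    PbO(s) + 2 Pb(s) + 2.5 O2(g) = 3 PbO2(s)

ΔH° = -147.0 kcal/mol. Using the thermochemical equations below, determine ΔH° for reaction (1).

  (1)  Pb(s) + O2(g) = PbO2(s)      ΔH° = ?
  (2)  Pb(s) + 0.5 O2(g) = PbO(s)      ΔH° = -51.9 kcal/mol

(1) × 3: contributes 3·x
(2) reversed: +51.9 kcal/mol
-147.0 = (+51.9) + 3·x
x = (-147.0 − (+51.9)) / (3) = -66.3 kcal/mol

ΔH° = -66.3 kcal/mol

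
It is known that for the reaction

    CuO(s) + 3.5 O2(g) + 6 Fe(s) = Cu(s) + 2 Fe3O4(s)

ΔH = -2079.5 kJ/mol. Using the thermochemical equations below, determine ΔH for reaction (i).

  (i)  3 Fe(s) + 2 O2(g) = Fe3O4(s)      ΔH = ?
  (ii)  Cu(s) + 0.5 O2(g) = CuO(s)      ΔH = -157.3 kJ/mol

ΔH = -1118.4 kJ/mol

(i) × 2: contributes 2·x
(ii) reversed: +157.3 kJ/mol
-2079.5 = (+157.3) + 2·x
x = (-2079.5 − (+157.3)) / (2) = -1118.4 kJ/mol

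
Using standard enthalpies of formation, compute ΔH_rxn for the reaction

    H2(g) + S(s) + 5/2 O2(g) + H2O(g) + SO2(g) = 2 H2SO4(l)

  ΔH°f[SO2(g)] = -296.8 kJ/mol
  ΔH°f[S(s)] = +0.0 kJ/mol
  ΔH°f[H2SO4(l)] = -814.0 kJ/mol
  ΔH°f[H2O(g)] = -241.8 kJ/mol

ΔH_rxn = -1089.4 kJ/mol

Products: 2·(-814.0) = -1628.0
Reactants: 1·(+0.0) + 1·(+0.0) + 5/2·(+0.0) + 1·(-241.8) + 1·(-296.8) = -538.6
ΔH_rxn = (-1628.0) − (-538.6) = -1089.4 kJ/mol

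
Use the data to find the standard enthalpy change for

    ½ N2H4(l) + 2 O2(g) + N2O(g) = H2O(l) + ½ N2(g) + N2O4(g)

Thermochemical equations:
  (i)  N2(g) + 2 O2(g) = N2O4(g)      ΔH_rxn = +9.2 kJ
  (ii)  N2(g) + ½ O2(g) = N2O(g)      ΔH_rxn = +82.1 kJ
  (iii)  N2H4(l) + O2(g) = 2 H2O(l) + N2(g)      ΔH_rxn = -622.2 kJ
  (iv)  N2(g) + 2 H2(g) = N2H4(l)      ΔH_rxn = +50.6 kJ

ΔH_rxn = -384.0 kJ

(i) as written (N2O4(g) already on the product side): +9.2 kJ
(ii) reversed (reverse to put N2O(g) on the reactant side): -82.1 kJ
(iii) × 1/2 (scale by 1/2 for the 1 H2O(l)): (1/2)·(-622.2) = -311.1 kJ
(iv): not needed (H2(g) appears nowhere else).
ΔH_rxn = (1)·(+9.2) + (-1)·(+82.1) + (1/2)·(-622.2) = -384.0 kJ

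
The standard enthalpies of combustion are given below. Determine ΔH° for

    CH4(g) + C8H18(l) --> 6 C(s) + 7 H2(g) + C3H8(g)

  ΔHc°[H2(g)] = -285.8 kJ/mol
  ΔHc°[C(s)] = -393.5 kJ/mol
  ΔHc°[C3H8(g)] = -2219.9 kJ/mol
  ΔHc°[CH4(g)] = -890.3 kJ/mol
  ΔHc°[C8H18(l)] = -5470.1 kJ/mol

ΔH° = 221.1 kJ/mol

Using ΔH = Σ nΔHc°(reactants) − Σ nΔHc°(products):
= [1·(-890.3) + 1·(-5470.1)] − [6·(-393.5) + 7·(-285.8) + 1·(-2219.9)]
= 221.1 kJ/mol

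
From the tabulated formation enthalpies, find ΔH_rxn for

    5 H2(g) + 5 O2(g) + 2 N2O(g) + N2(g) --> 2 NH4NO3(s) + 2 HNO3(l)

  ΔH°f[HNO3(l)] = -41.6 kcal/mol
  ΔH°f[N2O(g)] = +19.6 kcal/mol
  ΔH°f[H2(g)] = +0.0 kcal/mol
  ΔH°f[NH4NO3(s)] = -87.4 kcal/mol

ΔH_rxn = -297.2 kcal/mol

Products: 2·(-87.4) + 2·(-41.6) = -258.0
Reactants: 5·(+0.0) + 5·(+0.0) + 2·(+19.6) + 1·(+0.0) = +39.2
ΔH_rxn = (-258.0) − (+39.2) = -297.2 kcal/mol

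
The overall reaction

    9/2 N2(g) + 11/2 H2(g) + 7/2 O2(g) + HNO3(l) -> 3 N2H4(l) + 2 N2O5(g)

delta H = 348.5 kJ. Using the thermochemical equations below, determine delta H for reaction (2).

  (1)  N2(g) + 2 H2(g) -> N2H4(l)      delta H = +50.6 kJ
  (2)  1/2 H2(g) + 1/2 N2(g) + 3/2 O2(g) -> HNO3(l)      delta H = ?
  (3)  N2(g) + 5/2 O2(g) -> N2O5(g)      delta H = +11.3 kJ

delta H = -174.1 kJ

(1) × 3: (3)·(+50.6) = +151.8 kJ
(2) reversed: contributes −x
(3) × 2: (2)·(+11.3) = +22.6 kJ
+348.5 = (+151.8) + (+22.6) − x
x = (+348.5 − (+174.4)) / (-1) = -174.1 kJ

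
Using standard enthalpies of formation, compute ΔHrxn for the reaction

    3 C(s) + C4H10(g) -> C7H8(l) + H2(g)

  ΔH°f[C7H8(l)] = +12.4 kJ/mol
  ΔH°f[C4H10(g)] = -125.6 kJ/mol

ΔH°rxn = Σ nΔHf°(products) − Σ nΔHf°(reactants).
Products: 1·(+12.4) + 1·(+0.0) = +12.4
Reactants: 3·(+0.0) + 1·(-125.6) = -125.6
ΔHrxn = (+12.4) − (-125.6) = 138.0 kJ/mol

ΔHrxn = 138.0 kJ/mol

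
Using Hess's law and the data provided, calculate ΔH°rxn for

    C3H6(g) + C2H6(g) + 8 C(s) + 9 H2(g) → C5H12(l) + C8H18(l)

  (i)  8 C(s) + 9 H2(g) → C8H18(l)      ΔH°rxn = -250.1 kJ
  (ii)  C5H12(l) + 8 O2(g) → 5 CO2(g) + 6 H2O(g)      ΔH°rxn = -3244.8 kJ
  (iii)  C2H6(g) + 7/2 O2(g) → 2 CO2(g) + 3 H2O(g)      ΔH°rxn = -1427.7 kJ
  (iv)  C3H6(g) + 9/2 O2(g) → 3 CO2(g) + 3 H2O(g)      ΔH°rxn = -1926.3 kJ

ΔH°rxn = -359.3 kJ

(i) as written (C8H18(l) already on the product side): -250.1 kJ
(ii) reversed (C5H12(l) must end up as a product): +3244.8 kJ
(iii) as written (C2H6(g) already on the reactant side): -1427.7 kJ
(iv) as written (C3H6(g) already on the reactant side): -1926.3 kJ
ΔH°rxn = (-250.1) + (+3244.8) + (-1427.7) + (-1926.3) = -359.3 kJ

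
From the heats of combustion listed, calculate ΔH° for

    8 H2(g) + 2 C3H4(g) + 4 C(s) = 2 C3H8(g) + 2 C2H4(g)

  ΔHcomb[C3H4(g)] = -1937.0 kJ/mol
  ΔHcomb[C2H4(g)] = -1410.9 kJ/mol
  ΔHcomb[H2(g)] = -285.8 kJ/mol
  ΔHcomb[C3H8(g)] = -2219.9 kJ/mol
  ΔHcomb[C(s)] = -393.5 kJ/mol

Using ΔH = Σ nΔHc°(reactants) − Σ nΔHc°(products):
= [8·(-285.8) + 2·(-1937.0) + 4·(-393.5)] − [2·(-2219.9) + 2·(-1410.9)]
= -472.8 kJ/mol

ΔH° = -472.8 kJ/mol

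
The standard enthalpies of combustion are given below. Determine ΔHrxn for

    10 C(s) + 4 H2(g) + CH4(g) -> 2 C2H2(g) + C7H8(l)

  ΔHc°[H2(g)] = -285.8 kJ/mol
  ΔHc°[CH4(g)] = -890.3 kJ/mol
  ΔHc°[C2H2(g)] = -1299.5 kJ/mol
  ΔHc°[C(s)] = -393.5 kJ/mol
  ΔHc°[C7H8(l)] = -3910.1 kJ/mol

Using ΔH = Σ nΔHc°(reactants) − Σ nΔHc°(products):
= [10·(-393.5) + 4·(-285.8) + 1·(-890.3)] − [2·(-1299.5) + 1·(-3910.1)]
= 540.6 kJ/mol

ΔHrxn = 540.6 kJ/mol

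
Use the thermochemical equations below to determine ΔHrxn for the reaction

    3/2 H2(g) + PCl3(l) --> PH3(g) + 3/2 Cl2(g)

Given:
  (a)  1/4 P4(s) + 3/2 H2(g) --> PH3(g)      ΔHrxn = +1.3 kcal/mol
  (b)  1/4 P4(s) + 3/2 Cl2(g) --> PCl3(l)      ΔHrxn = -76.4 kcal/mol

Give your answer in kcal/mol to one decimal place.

ΔHrxn = 77.7 kcal/mol

(a) as written (PH3(g) already on the product side): +1.3 kcal/mol
(b) reversed (PCl3(l) must end up as a reactant): +76.4 kcal/mol
ΔHrxn = (+1.3) + (+76.4) = 77.7 kcal/mol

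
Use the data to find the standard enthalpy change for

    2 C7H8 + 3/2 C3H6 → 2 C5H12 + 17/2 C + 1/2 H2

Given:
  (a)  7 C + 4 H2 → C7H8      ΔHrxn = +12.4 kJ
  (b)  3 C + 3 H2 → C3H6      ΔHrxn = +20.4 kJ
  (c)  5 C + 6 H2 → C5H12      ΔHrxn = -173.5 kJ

(a) reversed and × 2: (-2)·(+12.4) = -24.8 kJ
(b) reversed and × 3/2: (-3/2)·(+20.4) = -30.6 kJ
(c) × 2: (2)·(-173.5) = -347.0 kJ
ΔHrxn = (-24.8) + (-30.6) + (-347.0) = -402.4 kJ

ΔHrxn = -402.4 kJ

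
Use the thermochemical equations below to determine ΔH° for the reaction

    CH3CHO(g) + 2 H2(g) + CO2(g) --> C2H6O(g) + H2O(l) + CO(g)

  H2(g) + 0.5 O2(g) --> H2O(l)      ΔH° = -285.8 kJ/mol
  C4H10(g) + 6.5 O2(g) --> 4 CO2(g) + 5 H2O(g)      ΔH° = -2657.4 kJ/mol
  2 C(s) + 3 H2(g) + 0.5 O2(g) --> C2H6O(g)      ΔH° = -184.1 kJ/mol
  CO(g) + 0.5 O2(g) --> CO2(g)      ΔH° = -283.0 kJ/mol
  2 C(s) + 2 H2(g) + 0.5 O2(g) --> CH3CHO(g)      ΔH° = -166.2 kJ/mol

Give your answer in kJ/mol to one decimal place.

equation 1 as written: -285.8 kJ/mol
equation 2: not needed.
equation 3 as written: -184.1 kJ/mol
equation 4 reversed: +283.0 kJ/mol
equation 5 reversed: +166.2 kJ/mol
Summing the manipulated equations, ΔH° = (1)·(-285.8) + (1)·(-184.1) + (-1)·(-283.0) + (-1)·(-166.2) = -20.7 kJ/mol

ΔH° = -20.7 kJ/mol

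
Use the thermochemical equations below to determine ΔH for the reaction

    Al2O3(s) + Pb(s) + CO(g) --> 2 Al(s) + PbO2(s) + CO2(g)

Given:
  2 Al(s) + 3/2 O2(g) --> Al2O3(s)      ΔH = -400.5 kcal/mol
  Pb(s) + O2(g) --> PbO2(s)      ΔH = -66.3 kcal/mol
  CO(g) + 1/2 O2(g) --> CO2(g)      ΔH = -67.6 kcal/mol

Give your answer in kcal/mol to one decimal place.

ΔH = 266.6 kcal/mol

equation 1 reversed: +400.5 kcal/mol
equation 2 as written: -66.3 kcal/mol
equation 3 as written: -67.6 kcal/mol
Since enthalpy is a state function, ΔH = (+400.5) + (-66.3) + (-67.6) = 266.6 kcal/mol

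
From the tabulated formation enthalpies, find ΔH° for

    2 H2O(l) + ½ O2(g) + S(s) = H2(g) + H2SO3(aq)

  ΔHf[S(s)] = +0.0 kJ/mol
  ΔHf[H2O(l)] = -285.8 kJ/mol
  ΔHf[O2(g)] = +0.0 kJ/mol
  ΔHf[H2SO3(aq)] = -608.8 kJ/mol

Products: 1·(+0.0) + 1·(-608.8) = -608.8
Reactants: 2·(-285.8) + 1/2·(+0.0) + 1·(+0.0) = -571.6
ΔH° = (-608.8) − (-571.6) = -37.2 kJ/mol

ΔH° = -37.2 kJ/mol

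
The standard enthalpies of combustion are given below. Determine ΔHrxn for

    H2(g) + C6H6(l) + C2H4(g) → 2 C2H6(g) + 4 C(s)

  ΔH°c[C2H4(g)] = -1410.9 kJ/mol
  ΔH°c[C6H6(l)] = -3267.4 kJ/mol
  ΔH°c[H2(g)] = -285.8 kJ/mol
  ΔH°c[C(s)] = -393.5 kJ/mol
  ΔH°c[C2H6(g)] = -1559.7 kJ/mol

ΔHrxn = -270.7 kJ/mol

With combustion enthalpies, reactants minus products:
= [1·(-285.8) + 1·(-3267.4) + 1·(-1410.9)] − [2·(-1559.7) + 4·(-393.5)]
= -270.7 kJ/mol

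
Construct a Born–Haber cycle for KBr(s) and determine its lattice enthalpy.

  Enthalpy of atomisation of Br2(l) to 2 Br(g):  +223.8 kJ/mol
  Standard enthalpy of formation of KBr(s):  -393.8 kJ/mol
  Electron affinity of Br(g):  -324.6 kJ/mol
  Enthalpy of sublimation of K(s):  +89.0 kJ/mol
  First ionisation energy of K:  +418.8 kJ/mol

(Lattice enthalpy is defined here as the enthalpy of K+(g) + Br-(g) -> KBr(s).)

ΔHf° = 1·ΔHsub + 1·(ΣIE) + 1/2·D(Br2) + 1·EA + U
-393.8 = 1·(+89.0) + 1·(+418.8) + 1/2·(+223.8) + 1·(-324.6) + U
U = -393.8 − (+295.1) = -688.9 kJ/mol

U = -688.9 kJ/mol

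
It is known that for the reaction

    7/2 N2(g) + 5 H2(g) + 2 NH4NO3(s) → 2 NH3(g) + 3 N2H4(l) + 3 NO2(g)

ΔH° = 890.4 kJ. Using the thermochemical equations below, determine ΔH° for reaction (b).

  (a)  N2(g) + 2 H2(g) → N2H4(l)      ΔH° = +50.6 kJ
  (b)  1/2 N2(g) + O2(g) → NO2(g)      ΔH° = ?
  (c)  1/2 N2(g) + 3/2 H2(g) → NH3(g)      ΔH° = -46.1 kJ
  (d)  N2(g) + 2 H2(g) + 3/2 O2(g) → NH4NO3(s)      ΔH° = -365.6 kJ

ΔH° = 33.2 kJ

(a) × 3: (3)·(+50.6) = +151.8 kJ
(b) × 3: contributes 3·x
(c) × 2: (2)·(-46.1) = -92.2 kJ
(d) reversed and × 2: (-2)·(-365.6) = +731.2 kJ
+890.4 = (+151.8) + (-92.2) + (+731.2) + 3·x
x = (+890.4 − (+790.8)) / (3) = 33.2 kJ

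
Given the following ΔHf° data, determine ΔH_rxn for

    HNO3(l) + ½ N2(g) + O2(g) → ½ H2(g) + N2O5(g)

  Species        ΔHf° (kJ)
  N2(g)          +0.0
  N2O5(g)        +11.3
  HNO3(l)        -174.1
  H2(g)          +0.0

ΔH°rxn = Σ nΔHf°(products) − Σ nΔHf°(reactants).
Products: 1/2·(+0.0) + 1·(+11.3) = +11.3
Reactants: 1·(-174.1) + 1/2·(+0.0) + 1·(+0.0) = -174.1
ΔH_rxn = (+11.3) − (-174.1) = 185.4 kJ

ΔH_rxn = 185.4 kJ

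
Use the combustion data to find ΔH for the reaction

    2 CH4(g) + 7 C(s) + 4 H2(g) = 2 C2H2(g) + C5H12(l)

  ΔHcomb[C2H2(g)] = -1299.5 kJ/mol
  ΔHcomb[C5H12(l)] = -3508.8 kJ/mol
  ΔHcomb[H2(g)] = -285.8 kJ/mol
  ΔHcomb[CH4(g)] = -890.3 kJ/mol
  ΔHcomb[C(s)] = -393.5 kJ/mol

With combustion enthalpies, reactants minus products:
= [2·(-890.3) + 7·(-393.5) + 4·(-285.8)] − [2·(-1299.5) + 1·(-3508.8)]
= 429.5 kJ/mol

ΔH = 429.5 kJ/mol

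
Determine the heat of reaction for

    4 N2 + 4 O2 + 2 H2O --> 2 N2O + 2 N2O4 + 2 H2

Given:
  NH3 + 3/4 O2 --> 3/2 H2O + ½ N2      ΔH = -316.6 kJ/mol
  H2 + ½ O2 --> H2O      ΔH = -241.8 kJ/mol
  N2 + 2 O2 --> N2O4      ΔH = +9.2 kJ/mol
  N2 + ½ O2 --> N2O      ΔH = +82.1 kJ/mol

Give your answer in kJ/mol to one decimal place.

ΔH = 666.2 kJ/mol

equation 1: not needed (NH3 appears nowhere else).
equation 2 reversed and × 2 (H2 must end up as a product; ×2 to match 2 H2 in the target): (-2)·(-241.8) = +483.6 kJ/mol
equation 3 × 2 (×2 to match 2 N2O4 in the target): (2)·(+9.2) = +18.4 kJ/mol
equation 4 × 2 (scale by 2 for the 2 N2O): (2)·(+82.1) = +164.2 kJ/mol
ΔH = (-2)·(-241.8) + (2)·(+9.2) + (2)·(+82.1) = 666.2 kJ/mol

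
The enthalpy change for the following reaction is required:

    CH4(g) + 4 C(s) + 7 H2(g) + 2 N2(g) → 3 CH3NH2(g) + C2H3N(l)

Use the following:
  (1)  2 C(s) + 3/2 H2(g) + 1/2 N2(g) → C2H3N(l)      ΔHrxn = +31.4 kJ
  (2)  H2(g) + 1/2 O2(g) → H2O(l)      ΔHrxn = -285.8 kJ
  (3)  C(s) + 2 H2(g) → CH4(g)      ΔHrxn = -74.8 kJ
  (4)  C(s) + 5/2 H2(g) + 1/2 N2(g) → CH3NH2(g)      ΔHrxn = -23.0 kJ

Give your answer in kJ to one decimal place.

ΔHrxn = 37.2 kJ

(1) as written: +31.4 kJ
(2): not needed.
(3) reversed: +74.8 kJ
(4) × 3: (3)·(-23.0) = -69.0 kJ
By Hess's law, ΔHrxn = (1)·(+31.4) + (-1)·(-74.8) + (3)·(-23.0) = 37.2 kJ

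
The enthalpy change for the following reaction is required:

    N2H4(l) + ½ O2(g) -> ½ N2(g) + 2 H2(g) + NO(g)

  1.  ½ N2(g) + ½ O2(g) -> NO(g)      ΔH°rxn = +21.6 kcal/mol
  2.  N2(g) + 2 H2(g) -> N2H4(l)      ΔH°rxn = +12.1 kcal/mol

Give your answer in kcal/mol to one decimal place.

eq. 1 as written: +21.6 kcal/mol
eq. 2 reversed: -12.1 kcal/mol
ΔH°rxn = (1)·(+21.6) + (-1)·(+12.1) = 9.5 kcal/mol

ΔH°rxn = 9.5 kcal/mol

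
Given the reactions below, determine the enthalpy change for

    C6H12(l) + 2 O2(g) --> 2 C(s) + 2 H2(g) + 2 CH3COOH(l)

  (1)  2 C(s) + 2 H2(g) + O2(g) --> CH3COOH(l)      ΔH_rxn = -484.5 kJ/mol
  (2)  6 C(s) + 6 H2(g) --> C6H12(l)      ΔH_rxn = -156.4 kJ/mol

ΔH_rxn = -812.6 kJ/mol

(1) × 2: (2)·(-484.5) = -969.0 kJ/mol
(2) reversed: +156.4 kJ/mol
ΔH_rxn = (-969.0) + (+156.4) = -812.6 kJ/mol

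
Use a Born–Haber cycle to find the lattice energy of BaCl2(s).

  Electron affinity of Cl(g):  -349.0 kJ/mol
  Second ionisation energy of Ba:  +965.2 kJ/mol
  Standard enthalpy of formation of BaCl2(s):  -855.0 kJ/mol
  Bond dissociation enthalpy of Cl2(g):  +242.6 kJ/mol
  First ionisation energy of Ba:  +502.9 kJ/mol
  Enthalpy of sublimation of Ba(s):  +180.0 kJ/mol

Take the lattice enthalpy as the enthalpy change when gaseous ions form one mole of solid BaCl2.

ΔHf° = 1·ΔHsub + 1·(ΣIE) + 1·D(Cl2) + 2·EA + U
-855.0 = 1·(+180.0) + 1·(+1468.1) + 1·(+242.6) + 2·(-349.0) + U
U = -855.0 − (+1192.7) = -2047.7 kJ/mol

U = -2047.7 kJ/mol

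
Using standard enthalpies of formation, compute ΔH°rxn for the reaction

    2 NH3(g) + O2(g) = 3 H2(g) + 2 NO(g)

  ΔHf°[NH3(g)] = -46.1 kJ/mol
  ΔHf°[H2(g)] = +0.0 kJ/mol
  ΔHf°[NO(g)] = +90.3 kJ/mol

ΔH°rxn = 272.8 kJ/mol

Products: 3·(+0.0) + 2·(+90.3) = +180.6
Reactants: 2·(-46.1) + 1·(+0.0) = -92.2
ΔH°rxn = (+180.6) − (-92.2) = 272.8 kJ/mol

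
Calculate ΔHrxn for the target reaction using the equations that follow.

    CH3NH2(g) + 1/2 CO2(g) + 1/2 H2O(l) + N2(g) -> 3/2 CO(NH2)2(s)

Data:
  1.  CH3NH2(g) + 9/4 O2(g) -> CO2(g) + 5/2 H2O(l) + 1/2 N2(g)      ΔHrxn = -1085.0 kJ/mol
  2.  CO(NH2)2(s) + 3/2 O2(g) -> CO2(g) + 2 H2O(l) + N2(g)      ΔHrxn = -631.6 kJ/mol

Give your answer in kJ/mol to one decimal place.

ΔHrxn = -137.6 kJ/mol

eq. 1 as written (CH3NH2(g) already on the reactant side): -1085.0 kJ/mol
eq. 2 reversed and × 3/2 (reverse to put CO(NH2)2(s) on the product side; ×3/2 to match 3/2 CO(NH2)2(s) in the target): (-3/2)·(-631.6) = +947.4 kJ/mol
Since enthalpy is a state function, ΔHrxn = (1)·(-1085.0) + (-3/2)·(-631.6) = -137.6 kJ/mol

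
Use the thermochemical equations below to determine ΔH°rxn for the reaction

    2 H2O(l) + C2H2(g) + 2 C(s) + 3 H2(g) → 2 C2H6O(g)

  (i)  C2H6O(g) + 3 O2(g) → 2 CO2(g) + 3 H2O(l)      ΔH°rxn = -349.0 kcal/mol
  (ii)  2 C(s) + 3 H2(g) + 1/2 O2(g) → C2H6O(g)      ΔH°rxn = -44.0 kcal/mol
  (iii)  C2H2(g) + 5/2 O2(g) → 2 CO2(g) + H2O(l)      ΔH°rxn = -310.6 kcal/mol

(i) reversed: +349.0 kcal/mol
(ii) as written (C(s) already on the reactant side): -44.0 kcal/mol
(iii) as written (C2H2(g) already on the reactant side): -310.6 kcal/mol
ΔH°rxn = (+349.0) + (-44.0) + (-310.6) = -5.6 kcal/mol

ΔH°rxn = -5.6 kcal/mol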